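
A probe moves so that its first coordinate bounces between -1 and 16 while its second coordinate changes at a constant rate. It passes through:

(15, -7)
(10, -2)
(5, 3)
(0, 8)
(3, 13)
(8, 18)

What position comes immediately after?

The first coordinate travels 5 per step and bounces off the walls at -1 and 16.
  step 6: 8 → 13
The second coordinate changes by +5 each step: at step 6 it is 23.

(13, 23)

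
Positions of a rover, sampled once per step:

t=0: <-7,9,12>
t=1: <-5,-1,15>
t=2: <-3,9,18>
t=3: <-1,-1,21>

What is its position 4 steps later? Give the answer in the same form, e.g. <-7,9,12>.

<7,-1,33>

First: linear, +2 per step → 7 at step 7.
Second: cycles through 9, -1 every 2 steps. Step 7 lands at position 1 of the cycle → -1.
Third: linear, +3 per step → 33 at step 7.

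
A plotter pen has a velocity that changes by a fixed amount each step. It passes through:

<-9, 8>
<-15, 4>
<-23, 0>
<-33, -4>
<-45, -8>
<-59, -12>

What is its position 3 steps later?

Taking differences between consecutive positions: <-6, -4>, <-8, -4>, <-10, -4>, <-12, -4>, <-14, -4>. These grow by <-2, +0> each step.
step 6: <-59, -12> + <-16, -4> → <-75, -16>
step 7: <-75, -16> + <-18, -4> → <-93, -20>
step 8: <-93, -20> + <-20, -4> → <-113, -24>

<-113, -24>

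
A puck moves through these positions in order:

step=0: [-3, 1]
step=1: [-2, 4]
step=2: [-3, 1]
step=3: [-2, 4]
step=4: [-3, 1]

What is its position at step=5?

[-2, 4]

Consecutive displacements [+1, +3], [-1, -3], [+1, +3], [-1, -3] scale by a factor of -1 each step.
step 5: [-3, 1] + [+1, +3] → [-2, 4]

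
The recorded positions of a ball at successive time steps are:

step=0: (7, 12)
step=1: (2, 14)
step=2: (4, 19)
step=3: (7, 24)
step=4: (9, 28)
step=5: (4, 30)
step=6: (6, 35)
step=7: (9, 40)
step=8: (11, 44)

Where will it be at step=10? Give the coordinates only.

(8, 51)

The moves between consecutive positions are (-5, +2), (+2, +5), (+3, +5), (+2, +4), (-5, +2), (+2, +5), (+3, +5), (+2, +4); they repeat the 4-cycle [(-5, +2), (+2, +5), (+3, +5), (+2, +4)].
step 9: apply (-5, +2) → (6, 46)
step 10: apply (+2, +5) → (8, 51)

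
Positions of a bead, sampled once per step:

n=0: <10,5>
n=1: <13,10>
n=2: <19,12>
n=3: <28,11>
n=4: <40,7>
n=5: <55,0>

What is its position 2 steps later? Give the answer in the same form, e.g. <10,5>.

<94,-23>

Successive displacements: <+3,+5>, <+6,+2>, <+9,-1>, <+12,-4>, <+15,-7> — each changes by <+3,-3>.
step 6: <55,0> + <+18,-10> → <73,-10>
step 7: <73,-10> + <+21,-13> → <94,-23>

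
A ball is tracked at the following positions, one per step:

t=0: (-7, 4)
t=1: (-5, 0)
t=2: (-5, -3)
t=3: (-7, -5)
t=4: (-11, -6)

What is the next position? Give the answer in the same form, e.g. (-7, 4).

Successive displacements: (+2, -4), (+0, -3), (-2, -2), (-4, -1) — each changes by (-2, +1).
step 5: (-11, -6) + (-6, +0) → (-17, -6)

(-17, -6)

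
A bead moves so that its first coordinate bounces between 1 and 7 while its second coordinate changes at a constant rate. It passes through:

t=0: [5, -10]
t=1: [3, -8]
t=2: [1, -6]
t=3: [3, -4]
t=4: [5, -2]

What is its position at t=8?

The first coordinate reflects between 1 and 7, moving 2 per step.
  step 5: 5 → 7
  step 6: 7 → 5
  step 7: 5 → 3
  step 8: 3 → 1
The second coordinate changes by +2 each step: at step 8 it is 6.

[1, 6]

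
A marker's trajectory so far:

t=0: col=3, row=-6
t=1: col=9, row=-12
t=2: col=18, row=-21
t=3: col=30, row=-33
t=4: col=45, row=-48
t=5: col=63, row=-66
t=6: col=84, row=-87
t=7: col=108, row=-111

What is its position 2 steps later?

Successive displacements: (+6,-6), (+9,-9), (+12,-12), (+15,-15), (+18,-18), (+21,-21), (+24,-24) — each changes by (+3,-3).
step 8: col=108, row=-111 + (+27,-27) → col=135, row=-138
step 9: col=135, row=-138 + (+30,-30) → col=165, row=-168

col=165, row=-168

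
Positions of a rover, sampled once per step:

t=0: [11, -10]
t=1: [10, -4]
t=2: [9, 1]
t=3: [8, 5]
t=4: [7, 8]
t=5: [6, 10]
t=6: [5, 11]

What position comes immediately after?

Taking differences between consecutive positions: [-1, +6], [-1, +5], [-1, +4], [-1, +3], [-1, +2], [-1, +1]. These grow by [+0, -1] each step.
step 7: [5, 11] + [-1, +0] → [4, 11]

[4, 11]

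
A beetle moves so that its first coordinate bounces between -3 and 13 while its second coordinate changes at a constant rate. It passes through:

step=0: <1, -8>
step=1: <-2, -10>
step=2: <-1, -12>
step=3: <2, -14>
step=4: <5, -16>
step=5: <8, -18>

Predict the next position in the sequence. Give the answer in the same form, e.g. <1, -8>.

<11, -20>

The first coordinate reflects between -3 and 13, moving 3 per step.
  step 6: 8 → 11
The second coordinate changes by -2 each step: at step 6 it is -20.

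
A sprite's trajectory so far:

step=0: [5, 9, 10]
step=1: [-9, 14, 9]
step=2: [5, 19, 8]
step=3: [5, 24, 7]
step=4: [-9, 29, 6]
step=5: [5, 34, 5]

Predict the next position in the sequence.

The first coordinate repeats the cycle [5, -9, 5] with period 3; step 6 mod 3 = 0, giving 5.
The second coordinate changes by +5 each step, so at step 6 it is 9 + 6·(5) = 39.
The third coordinate changes by -1 each step, so at step 6 it is 10 + 6·(-1) = 4.

[5, 39, 4]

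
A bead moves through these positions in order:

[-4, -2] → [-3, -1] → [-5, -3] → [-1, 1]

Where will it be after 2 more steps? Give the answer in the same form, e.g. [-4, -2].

The jumps are [+1, +1], [-2, -2], [+4, +4] — a geometric progression with ratio -2.
step 4: [-1, 1] + [-8, -8] → [-9, -7]
step 5: [-9, -7] + [+16, +16] → [7, 9]

[7, 9]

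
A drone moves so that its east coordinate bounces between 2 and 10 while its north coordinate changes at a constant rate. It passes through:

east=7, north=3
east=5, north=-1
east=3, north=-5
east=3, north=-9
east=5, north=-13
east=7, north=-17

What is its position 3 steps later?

The east coordinate travels 2 per step and bounces off the walls at 2 and 10.
  step 6: 7 → 9
  step 7: 9 → 9
  step 8: 9 → 7
The north coordinate changes by -4 each step: at step 8 it is -29.

east=7, north=-29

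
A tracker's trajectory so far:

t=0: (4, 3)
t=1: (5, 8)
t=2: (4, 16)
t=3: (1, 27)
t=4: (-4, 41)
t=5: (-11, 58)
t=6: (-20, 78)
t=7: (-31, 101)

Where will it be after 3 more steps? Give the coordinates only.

(-76, 188)

First differences are (+1, +5), (-1, +8), (-3, +11), (-5, +14), (-7, +17), (-9, +20), (-11, +23); their common second difference is (-2, +3) (constant acceleration).
step 8: (-31, 101) + (-13, +26) → (-44, 127)
step 9: (-44, 127) + (-15, +29) → (-59, 156)
step 10: (-59, 156) + (-17, +32) → (-76, 188)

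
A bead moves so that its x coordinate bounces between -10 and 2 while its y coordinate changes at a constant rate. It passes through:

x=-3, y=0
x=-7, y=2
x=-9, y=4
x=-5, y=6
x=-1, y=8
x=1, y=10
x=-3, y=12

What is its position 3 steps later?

The x coordinate reflects between -10 and 2, moving 4 per step.
  step 7: -3 → -7
  step 8: -7 → -9
  step 9: -9 → -5
The y coordinate changes by +2 each step: at step 9 it is 18.

x=-5, y=18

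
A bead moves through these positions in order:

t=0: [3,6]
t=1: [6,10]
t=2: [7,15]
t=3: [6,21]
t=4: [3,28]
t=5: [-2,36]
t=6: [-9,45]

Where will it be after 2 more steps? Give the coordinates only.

[-29,66]

First differences are [+3,+4], [+1,+5], [-1,+6], [-3,+7], [-5,+8], [-7,+9]; their common second difference is [-2,+1] (constant acceleration).
step 7: [-9,45] + [-9,+10] → [-18,55]
step 8: [-18,55] + [-11,+11] → [-29,66]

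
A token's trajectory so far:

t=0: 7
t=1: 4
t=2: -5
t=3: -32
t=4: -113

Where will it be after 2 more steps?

Consecutive displacements -3, -9, -27, -81 scale by a factor of 3 each step.
step 5: -113 − 243 → -356
step 6: -356 − 729 → -1085

-1085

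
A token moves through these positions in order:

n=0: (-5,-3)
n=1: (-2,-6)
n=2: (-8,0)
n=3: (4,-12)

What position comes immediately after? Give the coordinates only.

(-20,12)

Step-to-step displacements: (+3,-3), (-6,+6), (+12,-12); each is -2× the previous.
step 4: (4,-12) + (-24,+24) → (-20,12)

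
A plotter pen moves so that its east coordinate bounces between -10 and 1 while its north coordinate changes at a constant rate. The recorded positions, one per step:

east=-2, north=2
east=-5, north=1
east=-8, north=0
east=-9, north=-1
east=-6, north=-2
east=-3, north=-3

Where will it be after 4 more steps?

The east coordinate travels 3 per step and bounces off the walls at -10 and 1.
  step 6: -3 → 0
  step 7: 0 → -1
  step 8: -1 → -4
  step 9: -4 → -7
The north coordinate changes by -1 each step: at step 9 it is -7.

east=-7, north=-7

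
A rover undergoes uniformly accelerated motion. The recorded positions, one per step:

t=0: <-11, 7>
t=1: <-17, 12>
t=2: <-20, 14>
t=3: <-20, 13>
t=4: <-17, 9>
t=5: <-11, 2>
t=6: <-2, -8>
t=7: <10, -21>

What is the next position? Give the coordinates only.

<25, -37>

Successive displacements: <-6, +5>, <-3, +2>, <+0, -1>, <+3, -4>, <+6, -7>, <+9, -10>, <+12, -13> — each changes by <+3, -3>.
step 8: <10, -21> + <+15, -16> → <25, -37>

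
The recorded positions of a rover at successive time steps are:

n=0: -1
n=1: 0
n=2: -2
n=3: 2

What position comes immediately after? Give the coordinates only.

Consecutive displacements +1, -2, +4 scale by a factor of -2 each step.
step 4: 2 − 8 → -6

-6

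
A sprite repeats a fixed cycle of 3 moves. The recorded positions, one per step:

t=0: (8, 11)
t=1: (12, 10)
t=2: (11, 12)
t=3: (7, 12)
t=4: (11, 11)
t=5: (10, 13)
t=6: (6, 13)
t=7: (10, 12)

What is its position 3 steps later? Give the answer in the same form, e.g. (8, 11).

(9, 13)

Step-to-step displacements: (+4, -1), (-1, +2), (-4, +0), (+4, -1), (-1, +2), (-4, +0), (+4, -1) — a repeating cycle of length 3.
step 8: apply (-1, +2) → (9, 14)
step 9: apply (-4, +0) → (5, 14)
step 10: apply (+4, -1) → (9, 13)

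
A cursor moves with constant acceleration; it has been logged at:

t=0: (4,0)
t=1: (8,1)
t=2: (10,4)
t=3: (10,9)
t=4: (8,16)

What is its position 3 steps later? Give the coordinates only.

First differences are (+4,+1), (+2,+3), (+0,+5), (-2,+7); their common second difference is (-2,+2) (constant acceleration).
step 5: (8,16) + (-4,+9) → (4,25)
step 6: (4,25) + (-6,+11) → (-2,36)
step 7: (-2,36) + (-8,+13) → (-10,49)

(-10,49)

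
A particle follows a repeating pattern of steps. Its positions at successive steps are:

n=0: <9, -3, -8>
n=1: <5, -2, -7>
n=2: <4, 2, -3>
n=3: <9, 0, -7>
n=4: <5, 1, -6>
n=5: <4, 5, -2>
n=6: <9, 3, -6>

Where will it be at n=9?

<9, 6, -5>

Differencing gives <-4, +1, +1>, <-1, +4, +4>, <+5, -2, -4>, <-4, +1, +1>, <-1, +4, +4>, <+5, -2, -4>. This is the pattern <-4, +1, +1>, <-1, +4, +4>, <+5, -2, -4> repeated.
step 7: apply <-4, +1, +1> → <5, 4, -5>
step 8: apply <-1, +4, +4> → <4, 8, -1>
step 9: apply <+5, -2, -4> → <9, 6, -5>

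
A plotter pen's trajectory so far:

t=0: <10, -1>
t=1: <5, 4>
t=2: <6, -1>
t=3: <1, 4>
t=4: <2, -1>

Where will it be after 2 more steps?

<-2, -1>

Step-to-step displacements: <-5, +5>, <+1, -5>, <-5, +5>, <+1, -5> — a repeating cycle of length 2.
step 5: apply <-5, +5> → <-3, 4>
step 6: apply <+1, -5> → <-2, -1>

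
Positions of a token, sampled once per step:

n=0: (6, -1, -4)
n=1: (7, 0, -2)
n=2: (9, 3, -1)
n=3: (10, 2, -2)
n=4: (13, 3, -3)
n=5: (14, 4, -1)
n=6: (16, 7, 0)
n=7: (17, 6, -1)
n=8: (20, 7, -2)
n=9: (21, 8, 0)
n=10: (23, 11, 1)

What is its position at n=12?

Step-to-step displacements: (+1, +1, +2), (+2, +3, +1), (+1, -1, -1), (+3, +1, -1), (+1, +1, +2), (+2, +3, +1), (+1, -1, -1), (+3, +1, -1), (+1, +1, +2), (+2, +3, +1) — a repeating cycle of length 4.
step 11: apply (+1, -1, -1) → (24, 10, 0)
step 12: apply (+3, +1, -1) → (27, 11, -1)

(27, 11, -1)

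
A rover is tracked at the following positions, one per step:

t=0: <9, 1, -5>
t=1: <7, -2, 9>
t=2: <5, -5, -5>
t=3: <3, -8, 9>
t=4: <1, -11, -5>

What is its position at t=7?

<-5, -20, 9>

First: linear, -2 per step → -5 at step 7.
Second: linear, -3 per step → -20 at step 7.
Third: cycles through -5, 9 every 2 steps. Step 7 lands at position 1 of the cycle → 9.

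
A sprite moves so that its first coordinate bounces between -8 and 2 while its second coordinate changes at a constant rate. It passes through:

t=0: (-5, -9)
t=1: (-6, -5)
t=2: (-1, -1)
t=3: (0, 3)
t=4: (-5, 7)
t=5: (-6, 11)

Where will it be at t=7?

(0, 19)

The first coordinate reflects between -8 and 2, moving 5 per step.
  step 6: -6 → -1
  step 7: -1 → 0
The second coordinate changes by +4 each step: at step 7 it is 19.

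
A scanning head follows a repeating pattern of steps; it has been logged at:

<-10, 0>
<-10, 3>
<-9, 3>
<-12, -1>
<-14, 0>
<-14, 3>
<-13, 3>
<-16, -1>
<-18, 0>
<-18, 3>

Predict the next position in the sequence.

<-17, 3>

The moves between consecutive positions are <+0, +3>, <+1, +0>, <-3, -4>, <-2, +1>, <+0, +3>, <+1, +0>, <-3, -4>, <-2, +1>, <+0, +3>; they repeat the 4-cycle [<+0, +3>, <+1, +0>, <-3, -4>, <-2, +1>].
step 10: apply <+1, +0> → <-17, 3>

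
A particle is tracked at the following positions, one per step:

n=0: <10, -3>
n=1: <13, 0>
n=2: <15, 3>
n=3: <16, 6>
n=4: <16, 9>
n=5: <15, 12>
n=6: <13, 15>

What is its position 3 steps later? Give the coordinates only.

First differences are <+3, +3>, <+2, +3>, <+1, +3>, <+0, +3>, <-1, +3>, <-2, +3>; their common second difference is <-1, +0> (constant acceleration).
step 7: <13, 15> + <-3, +3> → <10, 18>
step 8: <10, 18> + <-4, +3> → <6, 21>
step 9: <6, 21> + <-5, +3> → <1, 24>

<1, 24>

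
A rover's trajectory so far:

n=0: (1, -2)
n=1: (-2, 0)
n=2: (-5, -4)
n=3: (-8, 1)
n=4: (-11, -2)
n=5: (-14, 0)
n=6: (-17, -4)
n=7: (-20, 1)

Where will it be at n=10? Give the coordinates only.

(-29, -4)

First: linear, -3 per step → -29 at step 10.
Second: cycles through -2, 0, -4, 1 every 4 steps. Step 10 lands at position 2 of the cycle → -4.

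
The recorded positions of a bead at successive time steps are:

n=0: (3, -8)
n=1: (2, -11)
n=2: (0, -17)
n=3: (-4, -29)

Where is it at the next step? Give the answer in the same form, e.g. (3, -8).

The jumps are (-1, -3), (-2, -6), (-4, -12) — a geometric progression with ratio 2.
step 4: (-4, -29) + (-8, -24) → (-12, -53)

(-12, -53)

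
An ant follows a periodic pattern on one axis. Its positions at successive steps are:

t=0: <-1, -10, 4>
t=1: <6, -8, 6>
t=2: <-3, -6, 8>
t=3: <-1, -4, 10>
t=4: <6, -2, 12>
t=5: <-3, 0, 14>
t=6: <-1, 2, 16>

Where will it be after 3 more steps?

<-1, 8, 22>

The first coordinate repeats the cycle [-1, 6, -3] with period 3; step 9 mod 3 = 0, giving -1.
The second coordinate changes by +2 each step, so at step 9 it is -10 + 9·(2) = 8.
The third coordinate changes by +2 each step, so at step 9 it is 4 + 9·(2) = 22.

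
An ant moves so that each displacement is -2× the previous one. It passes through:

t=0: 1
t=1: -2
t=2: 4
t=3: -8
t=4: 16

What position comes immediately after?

Consecutive displacements -3, +6, -12, +24 scale by a factor of -2 each step.
step 5: 16 − 48 → -32

-32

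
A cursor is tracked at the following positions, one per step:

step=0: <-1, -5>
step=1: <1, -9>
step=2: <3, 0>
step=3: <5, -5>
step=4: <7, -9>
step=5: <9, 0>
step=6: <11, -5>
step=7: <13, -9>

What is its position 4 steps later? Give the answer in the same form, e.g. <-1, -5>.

The first coordinate changes by +2 each step, so at step 11 it is -1 + 11·(2) = 21.
The second coordinate repeats the cycle [-5, -9, 0] with period 3; step 11 mod 3 = 2, giving 0.

<21, 0>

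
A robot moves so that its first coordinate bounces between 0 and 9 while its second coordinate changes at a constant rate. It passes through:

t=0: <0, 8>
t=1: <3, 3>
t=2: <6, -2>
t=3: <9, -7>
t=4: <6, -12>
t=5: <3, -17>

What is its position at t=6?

<0, -22>

The first coordinate reflects between 0 and 9, moving 3 per step.
  step 6: 3 → 0
The second coordinate changes by -5 each step: at step 6 it is -22.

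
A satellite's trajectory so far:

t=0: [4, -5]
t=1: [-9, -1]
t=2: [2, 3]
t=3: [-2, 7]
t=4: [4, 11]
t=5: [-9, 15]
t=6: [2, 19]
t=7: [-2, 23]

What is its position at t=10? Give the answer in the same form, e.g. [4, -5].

The first coordinate repeats the cycle [4, -9, 2, -2] with period 4; step 10 mod 4 = 2, giving 2.
The second coordinate changes by +4 each step, so at step 10 it is -5 + 10·(4) = 35.

[2, 35]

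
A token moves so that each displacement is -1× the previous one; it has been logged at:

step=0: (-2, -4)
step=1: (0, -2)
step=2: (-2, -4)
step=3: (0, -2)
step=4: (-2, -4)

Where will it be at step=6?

(-2, -4)

Consecutive displacements (+2, +2), (-2, -2), (+2, +2), (-2, -2) scale by a factor of -1 each step.
step 5: (-2, -4) + (+2, +2) → (0, -2)
step 6: (0, -2) + (-2, -2) → (-2, -4)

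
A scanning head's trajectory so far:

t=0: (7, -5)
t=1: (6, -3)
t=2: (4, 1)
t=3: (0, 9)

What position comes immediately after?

Consecutive displacements (-1, +2), (-2, +4), (-4, +8) scale by a factor of 2 each step.
step 4: (0, 9) + (-8, +16) → (-8, 25)

(-8, 25)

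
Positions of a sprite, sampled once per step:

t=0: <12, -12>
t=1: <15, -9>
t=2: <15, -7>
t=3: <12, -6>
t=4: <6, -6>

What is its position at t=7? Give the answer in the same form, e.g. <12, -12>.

<-30, -12>

Successive displacements: <+3, +3>, <+0, +2>, <-3, +1>, <-6, +0> — each changes by <-3, -1>.
step 5: <6, -6> + <-9, -1> → <-3, -7>
step 6: <-3, -7> + <-12, -2> → <-15, -9>
step 7: <-15, -9> + <-15, -3> → <-30, -12>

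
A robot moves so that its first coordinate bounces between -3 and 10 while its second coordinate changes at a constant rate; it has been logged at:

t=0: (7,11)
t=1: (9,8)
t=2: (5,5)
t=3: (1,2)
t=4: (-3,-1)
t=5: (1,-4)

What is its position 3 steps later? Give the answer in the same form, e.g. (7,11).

The first coordinate travels 4 per step and bounces off the walls at -3 and 10.
  step 6: 1 → 5
  step 7: 5 → 9
  step 8: 9 → 7
The second coordinate changes by -3 each step: at step 8 it is -13.

(7,-13)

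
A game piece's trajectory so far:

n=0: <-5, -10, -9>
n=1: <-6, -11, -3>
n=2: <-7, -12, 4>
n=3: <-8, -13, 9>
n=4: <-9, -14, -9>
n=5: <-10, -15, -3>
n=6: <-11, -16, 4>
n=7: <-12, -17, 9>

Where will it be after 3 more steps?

First: linear, -1 per step → -15 at step 10.
Second: linear, -1 per step → -20 at step 10.
Third: cycles through -9, -3, 4, 9 every 4 steps. Step 10 lands at position 2 of the cycle → 4.

<-15, -20, 4>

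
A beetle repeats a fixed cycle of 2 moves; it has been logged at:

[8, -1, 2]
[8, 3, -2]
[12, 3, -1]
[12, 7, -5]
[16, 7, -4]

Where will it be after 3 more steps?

[20, 15, -11]

Step-to-step displacements: [+0, +4, -4], [+4, +0, +1], [+0, +4, -4], [+4, +0, +1] — a repeating cycle of length 2.
step 5: apply [+0, +4, -4] → [16, 11, -8]
step 6: apply [+4, +0, +1] → [20, 11, -7]
step 7: apply [+0, +4, -4] → [20, 15, -11]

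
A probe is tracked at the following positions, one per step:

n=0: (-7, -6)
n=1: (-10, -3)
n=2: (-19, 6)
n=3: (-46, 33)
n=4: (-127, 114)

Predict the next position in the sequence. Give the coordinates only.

Step-to-step displacements: (-3, +3), (-9, +9), (-27, +27), (-81, +81); each is 3× the previous.
step 5: (-127, 114) + (-243, +243) → (-370, 357)

(-370, 357)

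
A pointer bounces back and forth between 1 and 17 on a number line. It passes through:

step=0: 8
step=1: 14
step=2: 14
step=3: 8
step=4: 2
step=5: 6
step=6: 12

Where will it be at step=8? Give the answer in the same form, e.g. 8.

The value travels 6 per step and bounces off the walls at 1 and 17.
  step 7: 12 → 16
  step 8: 16 → 10

10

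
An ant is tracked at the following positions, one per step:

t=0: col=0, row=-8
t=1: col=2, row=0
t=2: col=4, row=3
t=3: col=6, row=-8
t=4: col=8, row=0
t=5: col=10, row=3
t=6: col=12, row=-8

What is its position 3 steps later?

The col coordinate changes by +2 each step, so at step 9 it is 0 + 9·(2) = 18.
The row coordinate repeats the cycle [-8, 0, 3] with period 3; step 9 mod 3 = 0, giving -8.

col=18, row=-8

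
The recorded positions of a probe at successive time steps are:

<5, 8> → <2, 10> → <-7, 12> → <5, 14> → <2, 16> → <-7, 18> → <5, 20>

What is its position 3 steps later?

<5, 26>

The first coordinate repeats the cycle [5, 2, -7] with period 3; step 9 mod 3 = 0, giving 5.
The second coordinate changes by +2 each step, so at step 9 it is 8 + 9·(2) = 26.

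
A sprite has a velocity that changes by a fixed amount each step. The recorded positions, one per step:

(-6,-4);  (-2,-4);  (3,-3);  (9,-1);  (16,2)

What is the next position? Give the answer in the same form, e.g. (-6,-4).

Successive displacements: (+4,+0), (+5,+1), (+6,+2), (+7,+3) — each changes by (+1,+1).
step 5: (16,2) + (+8,+4) → (24,6)

(24,6)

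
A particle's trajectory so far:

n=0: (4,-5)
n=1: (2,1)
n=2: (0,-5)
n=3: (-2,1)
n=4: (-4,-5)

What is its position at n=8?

(-12,-5)

The first coordinate changes by -2 each step, so at step 8 it is 4 + 8·(-2) = -12.
The second coordinate repeats the cycle [-5, 1] with period 2; step 8 mod 2 = 0, giving -5.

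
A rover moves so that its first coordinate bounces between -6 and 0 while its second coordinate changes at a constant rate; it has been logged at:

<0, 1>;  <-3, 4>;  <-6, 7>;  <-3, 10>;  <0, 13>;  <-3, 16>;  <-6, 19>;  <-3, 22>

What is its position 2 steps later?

<-3, 28>

The first coordinate travels 3 per step and bounces off the walls at -6 and 0.
  step 8: -3 → 0
  step 9: 0 → -3
The second coordinate changes by +3 each step: at step 9 it is 28.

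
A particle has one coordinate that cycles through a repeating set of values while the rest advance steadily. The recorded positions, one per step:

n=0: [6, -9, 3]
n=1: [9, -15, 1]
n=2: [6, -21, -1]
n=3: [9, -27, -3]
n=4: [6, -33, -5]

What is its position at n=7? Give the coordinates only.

First: cycles through 6, 9 every 2 steps. Step 7 lands at position 1 of the cycle → 9.
Second: linear, -6 per step → -51 at step 7.
Third: linear, -2 per step → -11 at step 7.

[9, -51, -11]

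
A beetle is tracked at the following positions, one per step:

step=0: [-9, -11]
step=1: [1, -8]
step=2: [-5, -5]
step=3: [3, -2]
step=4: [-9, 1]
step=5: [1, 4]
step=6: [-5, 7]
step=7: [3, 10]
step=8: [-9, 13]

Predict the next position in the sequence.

First: cycles through -9, 1, -5, 3 every 4 steps. Step 9 lands at position 1 of the cycle → 1.
Second: linear, +3 per step → 16 at step 9.

[1, 16]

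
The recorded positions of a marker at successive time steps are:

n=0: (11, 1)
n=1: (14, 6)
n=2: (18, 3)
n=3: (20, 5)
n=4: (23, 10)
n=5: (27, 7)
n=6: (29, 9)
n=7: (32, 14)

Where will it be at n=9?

The moves between consecutive positions are (+3, +5), (+4, -3), (+2, +2), (+3, +5), (+4, -3), (+2, +2), (+3, +5); they repeat the 3-cycle [(+3, +5), (+4, -3), (+2, +2)].
step 8: apply (+4, -3) → (36, 11)
step 9: apply (+2, +2) → (38, 13)

(38, 13)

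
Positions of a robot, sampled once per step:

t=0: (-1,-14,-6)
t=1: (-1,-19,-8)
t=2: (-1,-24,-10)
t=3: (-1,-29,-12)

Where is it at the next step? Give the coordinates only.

(-1,-34,-14)

Constant displacement of (+0,-5,-2) per step.
step 4: (-1,-29,-12) + (+0,-5,-2) → (-1,-34,-14)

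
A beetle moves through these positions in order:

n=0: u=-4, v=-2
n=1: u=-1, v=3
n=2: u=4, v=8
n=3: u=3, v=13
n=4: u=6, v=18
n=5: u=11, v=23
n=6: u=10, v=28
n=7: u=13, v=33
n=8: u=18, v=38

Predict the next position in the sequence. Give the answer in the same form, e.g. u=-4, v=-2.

Step-to-step displacements: (+3,+5), (+5,+5), (-1,+5), (+3,+5), (+5,+5), (-1,+5), (+3,+5), (+5,+5) — a repeating cycle of length 3.
step 9: apply (-1,+5) → u=17, v=43

u=17, v=43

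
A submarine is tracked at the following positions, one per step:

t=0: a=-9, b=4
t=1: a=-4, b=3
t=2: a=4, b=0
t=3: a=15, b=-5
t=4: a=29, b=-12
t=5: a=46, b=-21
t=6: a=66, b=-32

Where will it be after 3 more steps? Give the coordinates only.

a=144, b=-77

Taking differences between consecutive positions: (+5,-1), (+8,-3), (+11,-5), (+14,-7), (+17,-9), (+20,-11). These grow by (+3,-2) each step.
step 7: a=66, b=-32 + (+23,-13) → a=89, b=-45
step 8: a=89, b=-45 + (+26,-15) → a=115, b=-60
step 9: a=115, b=-60 + (+29,-17) → a=144, b=-77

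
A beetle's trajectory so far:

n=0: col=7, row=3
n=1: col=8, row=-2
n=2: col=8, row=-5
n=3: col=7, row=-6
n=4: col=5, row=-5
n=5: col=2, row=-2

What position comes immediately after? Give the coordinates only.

col=-2, row=3

Successive displacements: (+1,-5), (+0,-3), (-1,-1), (-2,+1), (-3,+3) — each changes by (-1,+2).
step 6: col=2, row=-2 + (-4,+5) → col=-2, row=3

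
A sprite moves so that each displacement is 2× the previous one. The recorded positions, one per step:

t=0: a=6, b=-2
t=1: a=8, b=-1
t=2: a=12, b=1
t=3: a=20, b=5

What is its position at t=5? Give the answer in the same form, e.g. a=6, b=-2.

The jumps are (+2, +1), (+4, +2), (+8, +4) — a geometric progression with ratio 2.
step 4: a=20, b=5 + (+16, +8) → a=36, b=13
step 5: a=36, b=13 + (+32, +16) → a=68, b=29

a=68, b=29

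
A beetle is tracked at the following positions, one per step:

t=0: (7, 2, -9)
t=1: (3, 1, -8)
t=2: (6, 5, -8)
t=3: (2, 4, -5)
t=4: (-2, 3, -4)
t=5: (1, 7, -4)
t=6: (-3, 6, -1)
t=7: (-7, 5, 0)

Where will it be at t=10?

(-12, 7, 4)

Differencing gives (-4, -1, +1), (+3, +4, +0), (-4, -1, +3), (-4, -1, +1), (+3, +4, +0), (-4, -1, +3), (-4, -1, +1). This is the pattern (-4, -1, +1), (+3, +4, +0), (-4, -1, +3) repeated.
step 8: apply (+3, +4, +0) → (-4, 9, 0)
step 9: apply (-4, -1, +3) → (-8, 8, 3)
step 10: apply (-4, -1, +1) → (-12, 7, 4)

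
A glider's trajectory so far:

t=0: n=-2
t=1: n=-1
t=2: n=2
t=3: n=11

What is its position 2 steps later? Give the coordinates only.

Consecutive displacements +1, +3, +9 scale by a factor of 3 each step.
step 4: 11 + 27 → n=38
step 5: 38 + 81 → n=119

n=119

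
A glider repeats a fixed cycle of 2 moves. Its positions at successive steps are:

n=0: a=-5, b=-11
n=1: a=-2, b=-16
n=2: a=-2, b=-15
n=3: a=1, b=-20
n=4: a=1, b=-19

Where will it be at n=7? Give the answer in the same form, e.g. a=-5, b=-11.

a=7, b=-28

The moves between consecutive positions are (+3, -5), (+0, +1), (+3, -5), (+0, +1); they repeat the 2-cycle [(+3, -5), (+0, +1)].
step 5: apply (+3, -5) → a=4, b=-24
step 6: apply (+0, +1) → a=4, b=-23
step 7: apply (+3, -5) → a=7, b=-28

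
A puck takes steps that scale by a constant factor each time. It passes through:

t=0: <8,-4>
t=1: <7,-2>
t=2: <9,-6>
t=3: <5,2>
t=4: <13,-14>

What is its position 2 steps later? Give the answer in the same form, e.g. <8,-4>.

The jumps are <-1,+2>, <+2,-4>, <-4,+8>, <+8,-16> — a geometric progression with ratio -2.
step 5: <13,-14> + <-16,+32> → <-3,18>
step 6: <-3,18> + <+32,-64> → <29,-46>

<29,-46>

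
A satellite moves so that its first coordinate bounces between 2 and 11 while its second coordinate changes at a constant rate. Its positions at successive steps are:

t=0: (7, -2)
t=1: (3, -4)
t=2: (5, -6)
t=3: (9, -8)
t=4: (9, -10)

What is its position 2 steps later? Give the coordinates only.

(3, -14)

The first coordinate travels 4 per step and bounces off the walls at 2 and 11.
  step 5: 9 → 5
  step 6: 5 → 3
The second coordinate changes by -2 each step: at step 6 it is -14.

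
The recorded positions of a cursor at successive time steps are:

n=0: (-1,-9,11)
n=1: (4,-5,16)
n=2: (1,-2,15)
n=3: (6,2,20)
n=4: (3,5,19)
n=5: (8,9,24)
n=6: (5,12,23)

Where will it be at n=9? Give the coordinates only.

(12,23,32)

Step-to-step displacements: (+5,+4,+5), (-3,+3,-1), (+5,+4,+5), (-3,+3,-1), (+5,+4,+5), (-3,+3,-1) — a repeating cycle of length 2.
step 7: apply (+5,+4,+5) → (10,16,28)
step 8: apply (-3,+3,-1) → (7,19,27)
step 9: apply (+5,+4,+5) → (12,23,32)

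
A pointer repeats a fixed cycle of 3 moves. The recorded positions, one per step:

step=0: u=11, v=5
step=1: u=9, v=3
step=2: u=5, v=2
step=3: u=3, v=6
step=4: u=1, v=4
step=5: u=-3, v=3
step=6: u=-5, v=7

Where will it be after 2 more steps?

The moves between consecutive positions are (-2,-2), (-4,-1), (-2,+4), (-2,-2), (-4,-1), (-2,+4); they repeat the 3-cycle [(-2,-2), (-4,-1), (-2,+4)].
step 7: apply (-2,-2) → u=-7, v=5
step 8: apply (-4,-1) → u=-11, v=4

u=-11, v=4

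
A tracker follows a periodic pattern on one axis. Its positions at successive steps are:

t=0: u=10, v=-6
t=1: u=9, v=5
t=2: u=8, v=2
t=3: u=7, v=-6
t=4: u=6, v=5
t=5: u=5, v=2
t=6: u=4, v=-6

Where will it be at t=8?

u=2, v=2

U: linear, -1 per step → 2 at step 8.
V: cycles through -6, 5, 2 every 3 steps. Step 8 lands at position 2 of the cycle → 2.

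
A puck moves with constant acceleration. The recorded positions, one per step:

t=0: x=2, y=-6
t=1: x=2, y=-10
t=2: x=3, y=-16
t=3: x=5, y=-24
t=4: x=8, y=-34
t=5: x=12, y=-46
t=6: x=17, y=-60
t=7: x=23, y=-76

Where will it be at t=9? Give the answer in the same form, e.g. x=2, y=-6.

First differences are (+0, -4), (+1, -6), (+2, -8), (+3, -10), (+4, -12), (+5, -14), (+6, -16); their common second difference is (+1, -2) (constant acceleration).
step 8: x=23, y=-76 + (+7, -18) → x=30, y=-94
step 9: x=30, y=-94 + (+8, -20) → x=38, y=-114

x=38, y=-114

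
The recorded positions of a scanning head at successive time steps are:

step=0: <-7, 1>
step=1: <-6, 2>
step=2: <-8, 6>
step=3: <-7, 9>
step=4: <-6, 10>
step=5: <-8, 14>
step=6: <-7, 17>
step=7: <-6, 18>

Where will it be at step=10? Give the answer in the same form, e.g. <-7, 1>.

Differencing gives <+1, +1>, <-2, +4>, <+1, +3>, <+1, +1>, <-2, +4>, <+1, +3>, <+1, +1>. This is the pattern <+1, +1>, <-2, +4>, <+1, +3> repeated.
step 8: apply <-2, +4> → <-8, 22>
step 9: apply <+1, +3> → <-7, 25>
step 10: apply <+1, +1> → <-6, 26>

<-6, 26>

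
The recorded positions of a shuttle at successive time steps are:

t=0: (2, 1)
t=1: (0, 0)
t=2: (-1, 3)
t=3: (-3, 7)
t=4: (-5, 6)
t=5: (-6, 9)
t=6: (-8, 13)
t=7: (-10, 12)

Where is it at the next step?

Differencing gives (-2, -1), (-1, +3), (-2, +4), (-2, -1), (-1, +3), (-2, +4), (-2, -1). This is the pattern (-2, -1), (-1, +3), (-2, +4) repeated.
step 8: apply (-1, +3) → (-11, 15)

(-11, 15)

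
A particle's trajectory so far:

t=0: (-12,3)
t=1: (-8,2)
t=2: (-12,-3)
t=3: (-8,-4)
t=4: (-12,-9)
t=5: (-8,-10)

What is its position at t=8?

The moves between consecutive positions are (+4,-1), (-4,-5), (+4,-1), (-4,-5), (+4,-1); they repeat the 2-cycle [(+4,-1), (-4,-5)].
step 6: apply (-4,-5) → (-12,-15)
step 7: apply (+4,-1) → (-8,-16)
step 8: apply (-4,-5) → (-12,-21)

(-12,-21)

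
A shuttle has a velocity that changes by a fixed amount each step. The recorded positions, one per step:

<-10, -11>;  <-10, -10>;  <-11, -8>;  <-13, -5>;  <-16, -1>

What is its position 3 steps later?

<-31, 17>

First differences are <+0, +1>, <-1, +2>, <-2, +3>, <-3, +4>; their common second difference is <-1, +1> (constant acceleration).
step 5: <-16, -1> + <-4, +5> → <-20, 4>
step 6: <-20, 4> + <-5, +6> → <-25, 10>
step 7: <-25, 10> + <-6, +7> → <-31, 17>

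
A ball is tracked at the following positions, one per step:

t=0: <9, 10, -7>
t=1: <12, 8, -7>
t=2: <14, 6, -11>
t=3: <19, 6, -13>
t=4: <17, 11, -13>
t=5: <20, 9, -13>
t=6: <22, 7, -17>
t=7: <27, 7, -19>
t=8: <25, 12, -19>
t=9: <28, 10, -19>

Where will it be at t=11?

<35, 8, -25>

Differencing gives <+3, -2, +0>, <+2, -2, -4>, <+5, +0, -2>, <-2, +5, +0>, <+3, -2, +0>, <+2, -2, -4>, <+5, +0, -2>, <-2, +5, +0>, <+3, -2, +0>. This is the pattern <+3, -2, +0>, <+2, -2, -4>, <+5, +0, -2>, <-2, +5, +0> repeated.
step 10: apply <+2, -2, -4> → <30, 8, -23>
step 11: apply <+5, +0, -2> → <35, 8, -25>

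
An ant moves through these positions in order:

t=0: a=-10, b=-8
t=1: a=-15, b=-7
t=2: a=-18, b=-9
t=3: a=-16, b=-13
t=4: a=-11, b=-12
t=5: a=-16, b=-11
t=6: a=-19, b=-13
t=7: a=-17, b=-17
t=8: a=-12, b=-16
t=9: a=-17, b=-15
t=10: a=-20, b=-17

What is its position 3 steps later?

The moves between consecutive positions are (-5, +1), (-3, -2), (+2, -4), (+5, +1), (-5, +1), (-3, -2), (+2, -4), (+5, +1), (-5, +1), (-3, -2); they repeat the 4-cycle [(-5, +1), (-3, -2), (+2, -4), (+5, +1)].
step 11: apply (+2, -4) → a=-18, b=-21
step 12: apply (+5, +1) → a=-13, b=-20
step 13: apply (-5, +1) → a=-18, b=-19

a=-18, b=-19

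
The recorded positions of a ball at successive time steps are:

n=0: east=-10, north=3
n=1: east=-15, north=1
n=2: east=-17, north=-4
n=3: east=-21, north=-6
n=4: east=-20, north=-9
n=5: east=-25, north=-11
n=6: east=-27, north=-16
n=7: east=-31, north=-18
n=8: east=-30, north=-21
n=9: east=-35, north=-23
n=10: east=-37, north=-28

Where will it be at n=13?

Step-to-step displacements: (-5,-2), (-2,-5), (-4,-2), (+1,-3), (-5,-2), (-2,-5), (-4,-2), (+1,-3), (-5,-2), (-2,-5) — a repeating cycle of length 4.
step 11: apply (-4,-2) → east=-41, north=-30
step 12: apply (+1,-3) → east=-40, north=-33
step 13: apply (-5,-2) → east=-45, north=-35

east=-45, north=-35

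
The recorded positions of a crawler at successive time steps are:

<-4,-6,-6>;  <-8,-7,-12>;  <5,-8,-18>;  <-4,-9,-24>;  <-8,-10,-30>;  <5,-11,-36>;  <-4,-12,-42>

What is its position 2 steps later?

The first coordinate repeats the cycle [-4, -8, 5] with period 3; step 8 mod 3 = 2, giving 5.
The second coordinate changes by -1 each step, so at step 8 it is -6 + 8·(-1) = -14.
The third coordinate changes by -6 each step, so at step 8 it is -6 + 8·(-6) = -54.

<5,-14,-54>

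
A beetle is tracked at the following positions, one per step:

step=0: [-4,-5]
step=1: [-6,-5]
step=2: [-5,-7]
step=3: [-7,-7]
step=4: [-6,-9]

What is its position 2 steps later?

[-7,-11]

Differencing gives [-2,+0], [+1,-2], [-2,+0], [+1,-2]. This is the pattern [-2,+0], [+1,-2] repeated.
step 5: apply [-2,+0] → [-8,-9]
step 6: apply [+1,-2] → [-7,-11]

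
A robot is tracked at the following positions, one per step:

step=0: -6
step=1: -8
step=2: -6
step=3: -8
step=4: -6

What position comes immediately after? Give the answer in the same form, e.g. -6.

-8

The jumps are -2, +2, -2, +2 — a geometric progression with ratio -1.
step 5: -6 − 2 → -8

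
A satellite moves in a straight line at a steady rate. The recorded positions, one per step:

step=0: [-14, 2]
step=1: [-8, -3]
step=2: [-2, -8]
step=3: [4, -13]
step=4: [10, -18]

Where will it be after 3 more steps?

Constant displacement of [+6, -5] per step.
step 5: [10, -18] + [+6, -5] → [16, -23]
step 6: [16, -23] + [+6, -5] → [22, -28]
step 7: [22, -28] + [+6, -5] → [28, -33]

[28, -33]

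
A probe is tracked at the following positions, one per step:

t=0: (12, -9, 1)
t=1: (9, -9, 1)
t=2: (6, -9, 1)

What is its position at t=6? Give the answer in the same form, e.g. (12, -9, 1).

(-6, -9, 1)

Constant displacement of (-3, +0, +0) per step.
step 3: (6, -9, 1) + (-3, +0, +0) → (3, -9, 1)
step 4: (3, -9, 1) + (-3, +0, +0) → (0, -9, 1)
step 5: (0, -9, 1) + (-3, +0, +0) → (-3, -9, 1)
step 6: (-3, -9, 1) + (-3, +0, +0) → (-6, -9, 1)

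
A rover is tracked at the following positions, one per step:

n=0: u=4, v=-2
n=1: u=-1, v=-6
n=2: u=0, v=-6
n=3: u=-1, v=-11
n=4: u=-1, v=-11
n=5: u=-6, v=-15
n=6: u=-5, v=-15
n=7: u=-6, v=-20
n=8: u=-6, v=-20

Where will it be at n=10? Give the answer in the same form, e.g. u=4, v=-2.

Differencing gives (-5,-4), (+1,+0), (-1,-5), (+0,+0), (-5,-4), (+1,+0), (-1,-5), (+0,+0). This is the pattern (-5,-4), (+1,+0), (-1,-5), (+0,+0) repeated.
step 9: apply (-5,-4) → u=-11, v=-24
step 10: apply (+1,+0) → u=-10, v=-24

u=-10, v=-24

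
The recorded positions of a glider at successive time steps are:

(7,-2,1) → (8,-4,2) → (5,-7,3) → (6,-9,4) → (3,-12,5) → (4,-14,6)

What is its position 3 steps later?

(-1,-22,9)

Step-to-step displacements: (+1,-2,+1), (-3,-3,+1), (+1,-2,+1), (-3,-3,+1), (+1,-2,+1) — a repeating cycle of length 2.
step 6: apply (-3,-3,+1) → (1,-17,7)
step 7: apply (+1,-2,+1) → (2,-19,8)
step 8: apply (-3,-3,+1) → (-1,-22,9)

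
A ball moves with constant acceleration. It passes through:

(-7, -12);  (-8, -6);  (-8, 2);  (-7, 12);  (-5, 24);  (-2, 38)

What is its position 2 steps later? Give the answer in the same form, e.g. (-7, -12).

(7, 72)

Successive displacements: (-1, +6), (+0, +8), (+1, +10), (+2, +12), (+3, +14) — each changes by (+1, +2).
step 6: (-2, 38) + (+4, +16) → (2, 54)
step 7: (2, 54) + (+5, +18) → (7, 72)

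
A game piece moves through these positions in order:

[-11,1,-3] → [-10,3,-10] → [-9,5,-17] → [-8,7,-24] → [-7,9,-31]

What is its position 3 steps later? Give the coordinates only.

The position changes by [+1,+2,-7] every step.
step 5: [-7,9,-31] + [+1,+2,-7] → [-6,11,-38]
step 6: [-6,11,-38] + [+1,+2,-7] → [-5,13,-45]
step 7: [-5,13,-45] + [+1,+2,-7] → [-4,15,-52]

[-4,15,-52]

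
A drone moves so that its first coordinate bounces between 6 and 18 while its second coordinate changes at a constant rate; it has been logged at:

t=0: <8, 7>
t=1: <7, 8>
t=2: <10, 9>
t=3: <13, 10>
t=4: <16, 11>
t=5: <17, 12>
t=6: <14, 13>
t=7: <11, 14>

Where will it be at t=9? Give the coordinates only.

The first coordinate reflects between 6 and 18, moving 3 per step.
  step 8: 11 → 8
  step 9: 8 → 7
The second coordinate changes by +1 each step: at step 9 it is 16.

<7, 16>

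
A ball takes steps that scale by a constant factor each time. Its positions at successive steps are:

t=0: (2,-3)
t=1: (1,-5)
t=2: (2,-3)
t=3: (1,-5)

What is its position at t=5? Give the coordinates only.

Step-to-step displacements: (-1,-2), (+1,+2), (-1,-2); each is -1× the previous.
step 4: (1,-5) + (+1,+2) → (2,-3)
step 5: (2,-3) + (-1,-2) → (1,-5)

(1,-5)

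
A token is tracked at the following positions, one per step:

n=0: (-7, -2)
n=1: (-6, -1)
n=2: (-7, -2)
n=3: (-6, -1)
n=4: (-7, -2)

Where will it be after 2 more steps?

Step-to-step displacements: (+1, +1), (-1, -1), (+1, +1), (-1, -1); each is -1× the previous.
step 5: (-7, -2) + (+1, +1) → (-6, -1)
step 6: (-6, -1) + (-1, -1) → (-7, -2)

(-7, -2)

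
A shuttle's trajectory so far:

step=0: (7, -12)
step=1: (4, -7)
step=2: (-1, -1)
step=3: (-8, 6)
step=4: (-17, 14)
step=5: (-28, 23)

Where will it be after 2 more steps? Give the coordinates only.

(-56, 44)

Successive displacements: (-3, +5), (-5, +6), (-7, +7), (-9, +8), (-11, +9) — each changes by (-2, +1).
step 6: (-28, 23) + (-13, +10) → (-41, 33)
step 7: (-41, 33) + (-15, +11) → (-56, 44)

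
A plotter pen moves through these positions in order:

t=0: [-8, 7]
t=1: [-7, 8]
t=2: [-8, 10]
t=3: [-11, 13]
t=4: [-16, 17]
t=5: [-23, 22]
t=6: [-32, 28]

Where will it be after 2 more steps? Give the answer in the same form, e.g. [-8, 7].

[-56, 43]

First differences are [+1, +1], [-1, +2], [-3, +3], [-5, +4], [-7, +5], [-9, +6]; their common second difference is [-2, +1] (constant acceleration).
step 7: [-32, 28] + [-11, +7] → [-43, 35]
step 8: [-43, 35] + [-13, +8] → [-56, 43]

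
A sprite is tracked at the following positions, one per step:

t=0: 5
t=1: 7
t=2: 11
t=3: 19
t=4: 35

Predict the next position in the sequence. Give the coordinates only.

The jumps are +2, +4, +8, +16 — a geometric progression with ratio 2.
step 5: 35 + 32 → 67

67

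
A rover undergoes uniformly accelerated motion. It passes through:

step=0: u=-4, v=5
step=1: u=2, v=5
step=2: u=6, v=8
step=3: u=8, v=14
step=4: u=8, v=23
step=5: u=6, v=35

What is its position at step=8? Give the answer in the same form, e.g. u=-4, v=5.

First differences are (+6, +0), (+4, +3), (+2, +6), (+0, +9), (-2, +12); their common second difference is (-2, +3) (constant acceleration).
step 6: u=6, v=35 + (-4, +15) → u=2, v=50
step 7: u=2, v=50 + (-6, +18) → u=-4, v=68
step 8: u=-4, v=68 + (-8, +21) → u=-12, v=89

u=-12, v=89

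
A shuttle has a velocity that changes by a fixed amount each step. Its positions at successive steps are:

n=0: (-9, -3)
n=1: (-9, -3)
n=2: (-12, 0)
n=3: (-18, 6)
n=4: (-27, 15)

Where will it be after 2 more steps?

(-54, 42)

Taking differences between consecutive positions: (+0, +0), (-3, +3), (-6, +6), (-9, +9). These grow by (-3, +3) each step.
step 5: (-27, 15) + (-12, +12) → (-39, 27)
step 6: (-39, 27) + (-15, +15) → (-54, 42)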